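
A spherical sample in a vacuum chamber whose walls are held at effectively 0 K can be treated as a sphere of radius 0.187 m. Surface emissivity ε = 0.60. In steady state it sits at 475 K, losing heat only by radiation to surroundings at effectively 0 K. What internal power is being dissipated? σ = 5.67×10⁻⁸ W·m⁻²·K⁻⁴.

P ≈ 761 W

Steady state: P = εσA T⁴.
A = 4πr² = 0.4394 m²; T⁴ = (475)⁴ = 5.091×10¹⁰ K⁴.
P = 0.60 × 5.67×10⁻⁸ × 0.4394 × 5.091×10¹⁰.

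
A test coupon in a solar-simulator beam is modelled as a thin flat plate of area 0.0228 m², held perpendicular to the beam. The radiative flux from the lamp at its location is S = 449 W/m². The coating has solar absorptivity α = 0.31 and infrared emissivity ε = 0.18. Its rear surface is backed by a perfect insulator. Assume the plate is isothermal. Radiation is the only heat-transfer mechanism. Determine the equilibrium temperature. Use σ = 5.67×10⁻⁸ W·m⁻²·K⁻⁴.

T ≈ 342 K

At equilibrium, absorbed power = emitted power.
Absorbing cross-section = A = 0.02280 m²; emitting surface = A = 0.02280 m² (ratio 1).
αS·A_cross = εσ·A_surf·T⁴  ⇒  T⁴ = αS/(ε·1σ).
T⁴ = 0.310·449/(0.18·1·5.67×10⁻⁸) = 1.364×10¹⁰ K⁴.
T = (1.364×10¹⁰)^(1/4).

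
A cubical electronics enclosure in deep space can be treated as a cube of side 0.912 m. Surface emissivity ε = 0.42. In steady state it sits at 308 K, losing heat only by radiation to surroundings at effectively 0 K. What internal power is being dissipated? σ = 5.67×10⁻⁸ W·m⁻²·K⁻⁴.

Steady state: P = εσA T⁴.
A = 6L² = 4.990 m²; T⁴ = (308)⁴ = 8.999×10⁹ K⁴.
P = 0.42 × 5.67×10⁻⁸ × 4.990 × 8.999×10⁹.

P ≈ 1070 W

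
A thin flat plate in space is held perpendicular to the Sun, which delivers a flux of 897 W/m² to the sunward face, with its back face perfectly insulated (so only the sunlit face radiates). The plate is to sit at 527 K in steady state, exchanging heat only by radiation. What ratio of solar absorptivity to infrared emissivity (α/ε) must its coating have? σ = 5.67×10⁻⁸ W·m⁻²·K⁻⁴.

α/ε ≈ 4.88

Balance: αS·A = εσ·1A·T⁴ ⇒ α/ε = σT⁴/S.
α/ε = 5.67×10⁻⁸·(527)⁴/897 = 5.67×10⁻⁸·7.713×10¹⁰/897.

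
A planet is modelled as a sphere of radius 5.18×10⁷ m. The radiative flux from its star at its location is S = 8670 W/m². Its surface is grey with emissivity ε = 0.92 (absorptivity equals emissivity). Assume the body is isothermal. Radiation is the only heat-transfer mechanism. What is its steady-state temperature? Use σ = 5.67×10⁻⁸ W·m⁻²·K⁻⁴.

At equilibrium, absorbed power = emitted power.
Absorbing cross-section = πr² = 8.430×10¹⁵ m²; emitting surface = 4πr² = 3.372×10¹⁶ m² (ratio 4).
εS·A_cross = εσ·A_surf·T⁴  ⇒  T⁴ = S/(4σ)   (ε cancels).
T⁴ = 8670/(4·5.67×10⁻⁸) = 3.823×10¹⁰ K⁴.
T = (3.823×10¹⁰)^(1/4).

T ≈ 442 K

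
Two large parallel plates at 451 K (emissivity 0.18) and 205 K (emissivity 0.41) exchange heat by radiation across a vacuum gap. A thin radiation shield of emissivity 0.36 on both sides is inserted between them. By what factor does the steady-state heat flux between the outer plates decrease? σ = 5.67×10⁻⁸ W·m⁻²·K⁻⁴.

Without shield: q₀ = σΔ(T⁴)/(1/ε₁+1/ε₂−1) with denominator 6.995.
With shield the two gaps are in series; the resistances add: (1/ε₁+1/ε_s−1)+(1/ε_s+1/ε₂−1) = 7.333+4.217 = 11.55.
Heat-flux ratio q₀/q = 11.55/6.995.

factor ≈ 1.65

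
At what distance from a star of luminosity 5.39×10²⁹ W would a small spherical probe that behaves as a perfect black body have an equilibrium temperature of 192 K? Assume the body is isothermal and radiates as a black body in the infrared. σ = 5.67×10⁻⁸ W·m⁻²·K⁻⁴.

For an isothermal black-emitting sphere, (1−a)S·πr² = σ·4πr²·T⁴ ⇒ S = 4σT⁴/(1−a).
S = 4·5.67×10⁻⁸·(192)⁴/1.00 = 308.2 W/m².
Flux falls as S = L/(4πd²), so d = √(L/(4πS)) = √(5.39×10²⁹/(4π·308.2)).

d ≈ 1.18×10¹³ m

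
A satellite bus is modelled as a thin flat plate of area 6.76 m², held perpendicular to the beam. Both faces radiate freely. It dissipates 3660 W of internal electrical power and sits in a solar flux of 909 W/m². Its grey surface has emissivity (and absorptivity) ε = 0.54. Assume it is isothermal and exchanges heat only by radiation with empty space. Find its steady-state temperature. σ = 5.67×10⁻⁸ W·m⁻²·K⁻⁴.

T ≈ 360 K

At steady state, absorbed solar power + internal power = radiated power.
Absorbed: α·S·A_cross = 0.54·909·6.760 = 3318 W (cross-section A).
Total input = 3318 + 3660 = 6978 W.
Radiated: εσ·A_surf·T⁴ with A_surf = 2A = 13.52 m².
T⁴ = 6978/(0.54·5.67×10⁻⁸·13.52) = 1.686×10¹⁰ K⁴.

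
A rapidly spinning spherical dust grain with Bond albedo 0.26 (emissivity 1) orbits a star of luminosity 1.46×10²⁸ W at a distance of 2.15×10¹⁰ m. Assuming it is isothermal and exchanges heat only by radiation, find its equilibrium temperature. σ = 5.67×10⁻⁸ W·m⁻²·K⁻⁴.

T ≈ 1690 K

First find the stellar flux at distance d: S = L/(4πd²) = 1.46×10²⁸/(4π·(2.15×10¹⁰)²) = 2.513×10⁶ W/m².
For an isothermal sphere, absorbed (1−a)S·πr² = emitted σ·4πr²·T⁴, so T⁴ = (1−a)S/(4σ).
T⁴ = 0.740·2.513×10⁶/(4·5.67×10⁻⁸) = 8.201×10¹² K⁴.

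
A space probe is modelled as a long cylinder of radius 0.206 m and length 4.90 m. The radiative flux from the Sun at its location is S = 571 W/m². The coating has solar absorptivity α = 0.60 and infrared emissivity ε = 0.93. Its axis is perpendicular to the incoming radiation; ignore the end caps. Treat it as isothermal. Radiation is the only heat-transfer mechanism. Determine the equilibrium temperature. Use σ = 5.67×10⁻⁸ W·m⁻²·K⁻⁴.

T ≈ 213 K

At equilibrium, absorbed power = emitted power.
Absorbing cross-section = 2rL = 2.019 m²; emitting surface = 2πrL = 6.342 m² (ratio π).
αS·A_cross = εσ·A_surf·T⁴  ⇒  T⁴ = αS/(ε·πσ).
T⁴ = 0.600·571/(0.93·π·5.67×10⁻⁸) = 2.068×10⁹ K⁴.
T = (2.068×10⁹)^(1/4).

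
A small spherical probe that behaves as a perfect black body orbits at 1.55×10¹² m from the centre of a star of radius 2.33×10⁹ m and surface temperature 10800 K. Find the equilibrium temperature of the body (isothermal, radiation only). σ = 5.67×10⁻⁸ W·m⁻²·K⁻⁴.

T ≈ 296 K

The star's surface emits σT_*⁴; at distance d the flux is S = σT_*⁴(R_*/d)².
S = 5.67×10⁻⁸·(10800)⁴·(2.33×10⁹/1.55×10¹²)² = 1743 W/m².
For an isothermal sphere T⁴ = (1−a)S/(4σ) = 7.686×10⁹ K⁴.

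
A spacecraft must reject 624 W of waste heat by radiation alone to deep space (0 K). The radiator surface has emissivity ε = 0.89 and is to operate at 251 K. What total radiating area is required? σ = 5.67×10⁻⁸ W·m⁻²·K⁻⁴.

A ≈ 3.12 m²

P = εσA T⁴ ⇒ A = P/(εσT⁴).
T⁴ = 3.969×10⁹ K⁴.
A = 624/(0.89 × 5.67×10⁻⁸ × 3.969×10⁹).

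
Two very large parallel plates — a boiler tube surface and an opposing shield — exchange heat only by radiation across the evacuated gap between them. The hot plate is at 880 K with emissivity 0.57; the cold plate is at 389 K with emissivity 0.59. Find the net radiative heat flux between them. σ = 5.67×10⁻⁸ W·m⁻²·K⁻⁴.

q ≈ 13400 W/m²

For two infinite grey parallel plates, q = σ(T₁⁴ − T₂⁴)/(1/ε₁ + 1/ε₂ − 1).
T₁⁴ − T₂⁴ = 5.997×10¹¹ − 2.290×10¹⁰ = 5.768×10¹¹ K⁴.
1/ε₁ + 1/ε₂ − 1 = 1.754 + 1.695 − 1 = 2.449.
q = 5.67×10⁻⁸ × 5.768×10¹¹ / 2.449.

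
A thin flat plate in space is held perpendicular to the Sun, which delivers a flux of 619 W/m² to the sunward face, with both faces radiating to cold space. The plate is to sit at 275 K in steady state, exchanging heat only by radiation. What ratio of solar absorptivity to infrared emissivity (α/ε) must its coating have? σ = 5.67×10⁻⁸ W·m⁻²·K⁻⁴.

α/ε ≈ 1.05

Balance: αS·A = εσ·2A·T⁴ ⇒ α/ε = 2σT⁴/S.
α/ε = 2·5.67×10⁻⁸·(275)⁴/619 = 2·5.67×10⁻⁸·5.719×10⁹/619.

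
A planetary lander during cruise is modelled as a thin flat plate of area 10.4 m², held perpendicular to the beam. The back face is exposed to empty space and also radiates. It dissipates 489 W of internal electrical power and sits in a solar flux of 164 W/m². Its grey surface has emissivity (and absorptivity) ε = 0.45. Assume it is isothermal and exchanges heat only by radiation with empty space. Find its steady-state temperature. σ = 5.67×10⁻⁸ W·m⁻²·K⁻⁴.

At steady state, absorbed solar power + internal power = radiated power.
Absorbed: α·S·A_cross = 0.45·164·10.40 = 767.5 W (cross-section A).
Total input = 767.5 + 489 = 1257 W.
Radiated: εσ·A_surf·T⁴ with A_surf = 2A = 20.80 m².
T⁴ = 1257/(0.45·5.67×10⁻⁸·20.80) = 2.368×10⁹ K⁴.

T ≈ 221 K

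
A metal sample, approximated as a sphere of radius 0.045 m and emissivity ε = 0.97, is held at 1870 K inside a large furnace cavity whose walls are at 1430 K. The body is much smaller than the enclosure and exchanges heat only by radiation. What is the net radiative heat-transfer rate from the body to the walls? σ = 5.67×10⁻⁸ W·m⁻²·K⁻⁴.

P_net ≈ 11300 W

For a small grey body in a large enclosure: P_net = εσA(T_body⁴ − T_wall⁴).
A = 4πr² = 0.02545 m²; T_body⁴ − T_wall⁴ = 1.223×10¹³ − 4.182×10¹² = 8.047×10¹² K⁴.
|P_net| = 0.97·5.67×10⁻⁸·0.02545·8.047×10¹².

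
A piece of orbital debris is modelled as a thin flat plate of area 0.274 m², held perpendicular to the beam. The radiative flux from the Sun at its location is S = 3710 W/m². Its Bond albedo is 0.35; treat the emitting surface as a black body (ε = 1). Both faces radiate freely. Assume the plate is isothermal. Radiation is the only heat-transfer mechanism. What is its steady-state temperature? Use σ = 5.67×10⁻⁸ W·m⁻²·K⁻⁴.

At equilibrium, absorbed power = emitted power.
Absorbing cross-section = A = 0.2740 m²; emitting surface = 2A = 0.5480 m² (ratio 2).
(1−a)S·A_cross = εσ·A_surf·T⁴  ⇒  T⁴ = (1−a)S/(2σ).
T⁴ = 0.650·3710/(2·5.67×10⁻⁸) = 2.127×10¹⁰ K⁴.
T = (2.127×10¹⁰)^(1/4).

T ≈ 382 K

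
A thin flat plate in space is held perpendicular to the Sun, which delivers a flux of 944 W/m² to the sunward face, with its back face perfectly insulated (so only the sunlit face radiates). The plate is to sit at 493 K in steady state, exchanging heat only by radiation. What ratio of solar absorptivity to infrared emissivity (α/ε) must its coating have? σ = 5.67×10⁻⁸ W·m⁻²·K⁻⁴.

Balance: αS·A = εσ·1A·T⁴ ⇒ α/ε = σT⁴/S.
α/ε = 5.67×10⁻⁸·(493)⁴/944 = 5.67×10⁻⁸·5.907×10¹⁰/944.

α/ε ≈ 3.55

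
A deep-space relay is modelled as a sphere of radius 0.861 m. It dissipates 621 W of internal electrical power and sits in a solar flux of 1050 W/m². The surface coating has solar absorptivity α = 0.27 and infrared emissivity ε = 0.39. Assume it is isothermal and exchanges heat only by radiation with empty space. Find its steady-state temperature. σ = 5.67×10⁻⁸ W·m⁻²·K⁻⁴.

At steady state, absorbed solar power + internal power = radiated power.
Absorbed: α·S·A_cross = 0.27·1050·2.329 = 660.3 W (cross-section πr²).
Total input = 660.3 + 621 = 1281 W.
Radiated: εσ·A_surf·T⁴ with A_surf = 4πr² = 9.316 m².
T⁴ = 1281/(0.39·5.67×10⁻⁸·9.316) = 6.220×10⁹ K⁴.

T ≈ 281 K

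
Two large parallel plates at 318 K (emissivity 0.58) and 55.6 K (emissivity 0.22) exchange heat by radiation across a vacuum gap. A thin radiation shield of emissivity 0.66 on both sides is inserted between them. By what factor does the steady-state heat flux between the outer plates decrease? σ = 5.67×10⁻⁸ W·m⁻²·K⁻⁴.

Without shield: q₀ = σΔ(T⁴)/(1/ε₁+1/ε₂−1) with denominator 5.270.
With shield the two gaps are in series; the resistances add: (1/ε₁+1/ε_s−1)+(1/ε_s+1/ε₂−1) = 2.239+5.061 = 7.300.
Heat-flux ratio q₀/q = 7.300/5.270.

factor ≈ 1.39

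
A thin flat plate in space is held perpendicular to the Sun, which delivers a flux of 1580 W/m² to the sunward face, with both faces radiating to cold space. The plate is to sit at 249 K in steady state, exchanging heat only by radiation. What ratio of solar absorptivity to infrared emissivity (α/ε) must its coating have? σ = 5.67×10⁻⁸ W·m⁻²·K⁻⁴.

α/ε ≈ 0.276

Balance: αS·A = εσ·2A·T⁴ ⇒ α/ε = 2σT⁴/S.
α/ε = 2·5.67×10⁻⁸·(249)⁴/1580 = 2·5.67×10⁻⁸·3.844×10⁹/1580.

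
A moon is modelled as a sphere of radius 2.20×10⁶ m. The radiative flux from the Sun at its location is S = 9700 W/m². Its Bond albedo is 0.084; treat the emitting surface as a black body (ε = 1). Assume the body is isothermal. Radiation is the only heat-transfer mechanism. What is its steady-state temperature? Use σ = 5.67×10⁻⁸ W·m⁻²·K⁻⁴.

T ≈ 445 K

At equilibrium, absorbed power = emitted power.
Absorbing cross-section = πr² = 1.521×10¹³ m²; emitting surface = 4πr² = 6.082×10¹³ m² (ratio 4).
(1−a)S·A_cross = εσ·A_surf·T⁴  ⇒  T⁴ = (1−a)S/(4σ).
T⁴ = 0.916·9700/(4·5.67×10⁻⁸) = 3.918×10¹⁰ K⁴.
T = (3.918×10¹⁰)^(1/4).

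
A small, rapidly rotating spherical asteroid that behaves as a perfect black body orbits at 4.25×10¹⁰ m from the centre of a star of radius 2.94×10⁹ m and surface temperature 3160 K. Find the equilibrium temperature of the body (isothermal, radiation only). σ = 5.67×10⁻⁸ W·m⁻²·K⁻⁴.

T ≈ 588 K

The star's surface emits σT_*⁴; at distance d the flux is S = σT_*⁴(R_*/d)².
S = 5.67×10⁻⁸·(3160)⁴·(2.94×10⁹/4.25×10¹⁰)² = 27060 W/m².
For an isothermal sphere T⁴ = (1−a)S/(4σ) = 1.193×10¹¹ K⁴.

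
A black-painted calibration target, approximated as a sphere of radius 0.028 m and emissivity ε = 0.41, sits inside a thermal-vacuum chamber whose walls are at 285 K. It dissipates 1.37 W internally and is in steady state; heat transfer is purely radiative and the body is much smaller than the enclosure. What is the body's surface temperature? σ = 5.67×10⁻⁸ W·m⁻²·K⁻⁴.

For a small grey body in a large enclosure, net radiated power = εσA(T⁴ − T_w⁴).
Steady state: P = εσA(T⁴ − T_w⁴) with A = 4πr² = 0.009852 m².
T⁴ = P/(εσA) + T_w⁴ = 1.37/(0.41·5.67×10⁻⁸·0.009852) + (285)⁴
    = 5.982×10⁹ + 6.598×10⁹ = 1.258×10¹⁰ K⁴.

T ≈ 335 K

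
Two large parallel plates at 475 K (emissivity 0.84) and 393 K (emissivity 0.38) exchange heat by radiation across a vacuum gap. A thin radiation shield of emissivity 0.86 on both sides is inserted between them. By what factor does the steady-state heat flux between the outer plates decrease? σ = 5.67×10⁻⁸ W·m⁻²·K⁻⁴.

factor ≈ 1.47

Without shield: q₀ = σΔ(T⁴)/(1/ε₁+1/ε₂−1) with denominator 2.822.
With shield the two gaps are in series; the resistances add: (1/ε₁+1/ε_s−1)+(1/ε_s+1/ε₂−1) = 1.353+2.794 = 4.148.
Heat-flux ratio q₀/q = 4.148/2.822.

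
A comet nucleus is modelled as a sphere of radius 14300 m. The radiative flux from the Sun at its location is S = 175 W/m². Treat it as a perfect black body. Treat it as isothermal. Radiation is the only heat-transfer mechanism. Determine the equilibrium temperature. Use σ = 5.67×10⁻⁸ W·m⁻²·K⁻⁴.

T ≈ 167 K

At equilibrium, absorbed power = emitted power.
Absorbing cross-section = πr² = 6.424×10⁸ m²; emitting surface = 4πr² = 2.570×10⁹ m² (ratio 4).
S·A_cross = εσ·A_surf·T⁴  ⇒  T⁴ = S/(4σ).
T⁴ = 1.00·175/(4·5.67×10⁻⁸) = 7.716×10⁸ K⁴.
T = (7.716×10⁸)^(1/4).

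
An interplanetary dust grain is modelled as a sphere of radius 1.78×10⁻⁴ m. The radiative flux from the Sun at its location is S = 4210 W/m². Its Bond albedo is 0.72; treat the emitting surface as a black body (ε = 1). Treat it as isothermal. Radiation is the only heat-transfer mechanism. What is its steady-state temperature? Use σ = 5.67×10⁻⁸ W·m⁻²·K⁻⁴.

At equilibrium, absorbed power = emitted power.
Absorbing cross-section = πr² = 9.954×10⁻⁸ m²; emitting surface = 4πr² = 3.982×10⁻⁷ m² (ratio 4).
(1−a)S·A_cross = εσ·A_surf·T⁴  ⇒  T⁴ = (1−a)S/(4σ).
T⁴ = 0.280·4210/(4·5.67×10⁻⁸) = 5.198×10⁹ K⁴.
T = (5.198×10⁹)^(1/4).

T ≈ 269 K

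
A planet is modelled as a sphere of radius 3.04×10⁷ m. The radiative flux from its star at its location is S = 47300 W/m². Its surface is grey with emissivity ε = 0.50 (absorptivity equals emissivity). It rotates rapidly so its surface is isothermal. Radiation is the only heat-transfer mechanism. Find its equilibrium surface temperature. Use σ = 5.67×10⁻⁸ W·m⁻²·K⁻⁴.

At equilibrium, absorbed power = emitted power.
Absorbing cross-section = πr² = 2.903×10¹⁵ m²; emitting surface = 4πr² = 1.161×10¹⁶ m² (ratio 4).
εS·A_cross = εσ·A_surf·T⁴  ⇒  T⁴ = S/(4σ)   (ε cancels).
T⁴ = 47300/(4·5.67×10⁻⁸) = 2.086×10¹¹ K⁴.
T = (2.086×10¹¹)^(1/4).

T ≈ 676 K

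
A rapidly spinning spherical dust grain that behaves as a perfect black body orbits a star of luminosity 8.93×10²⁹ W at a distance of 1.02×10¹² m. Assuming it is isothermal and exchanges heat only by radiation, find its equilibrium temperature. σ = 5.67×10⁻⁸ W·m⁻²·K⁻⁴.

First find the stellar flux at distance d: S = L/(4πd²) = 8.93×10²⁹/(4π·(1.02×10¹²)²) = 68300 W/m².
For an isothermal sphere, absorbed (1−a)S·πr² = emitted σ·4πr²·T⁴, so T⁴ = (1−a)S/(4σ).
T⁴ = 1.00·68300/(4·5.67×10⁻⁸) = 3.012×10¹¹ K⁴.

T ≈ 741 K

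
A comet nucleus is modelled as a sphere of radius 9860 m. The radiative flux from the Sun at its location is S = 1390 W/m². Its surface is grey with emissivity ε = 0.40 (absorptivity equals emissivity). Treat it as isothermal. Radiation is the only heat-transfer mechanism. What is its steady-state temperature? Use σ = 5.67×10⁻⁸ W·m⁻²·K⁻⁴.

T ≈ 280 K

At equilibrium, absorbed power = emitted power.
Absorbing cross-section = πr² = 3.054×10⁸ m²; emitting surface = 4πr² = 1.222×10⁹ m² (ratio 4).
εS·A_cross = εσ·A_surf·T⁴  ⇒  T⁴ = S/(4σ)   (ε cancels).
T⁴ = 1390/(4·5.67×10⁻⁸) = 6.129×10⁹ K⁴.
T = (6.129×10⁹)^(1/4).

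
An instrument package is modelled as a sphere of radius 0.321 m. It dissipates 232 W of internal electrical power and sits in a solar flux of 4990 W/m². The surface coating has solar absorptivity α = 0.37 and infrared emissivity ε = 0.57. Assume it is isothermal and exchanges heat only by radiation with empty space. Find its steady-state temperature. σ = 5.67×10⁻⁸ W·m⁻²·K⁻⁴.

At steady state, absorbed solar power + internal power = radiated power.
Absorbed: α·S·A_cross = 0.37·4990·0.3237 = 597.7 W (cross-section πr²).
Total input = 597.7 + 232 = 829.7 W.
Radiated: εσ·A_surf·T⁴ with A_surf = 4πr² = 1.295 m².
T⁴ = 829.7/(0.57·5.67×10⁻⁸·1.295) = 1.983×10¹⁰ K⁴.

T ≈ 375 K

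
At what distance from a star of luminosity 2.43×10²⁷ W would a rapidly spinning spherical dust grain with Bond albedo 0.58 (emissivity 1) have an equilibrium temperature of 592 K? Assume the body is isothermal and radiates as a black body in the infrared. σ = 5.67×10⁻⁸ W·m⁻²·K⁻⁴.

d ≈ 5.40×10¹⁰ m

For an isothermal black-emitting sphere, (1−a)S·πr² = σ·4πr²·T⁴ ⇒ S = 4σT⁴/(1−a).
S = 4·5.67×10⁻⁸·(592)⁴/0.420 = 66330 W/m².
Flux falls as S = L/(4πd²), so d = √(L/(4πS)) = √(2.43×10²⁷/(4π·66330)).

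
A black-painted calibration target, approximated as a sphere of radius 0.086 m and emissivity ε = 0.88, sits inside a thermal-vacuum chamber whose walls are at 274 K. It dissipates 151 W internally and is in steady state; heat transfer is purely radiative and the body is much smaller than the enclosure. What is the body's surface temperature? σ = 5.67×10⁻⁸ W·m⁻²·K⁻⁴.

T ≈ 442 K

For a small grey body in a large enclosure, net radiated power = εσA(T⁴ − T_w⁴).
Steady state: P = εσA(T⁴ − T_w⁴) with A = 4πr² = 0.09294 m².
T⁴ = P/(εσA) + T_w⁴ = 151/(0.88·5.67×10⁻⁸·0.09294) + (274)⁴
    = 3.256×10¹⁰ + 5.636×10⁹ = 3.820×10¹⁰ K⁴.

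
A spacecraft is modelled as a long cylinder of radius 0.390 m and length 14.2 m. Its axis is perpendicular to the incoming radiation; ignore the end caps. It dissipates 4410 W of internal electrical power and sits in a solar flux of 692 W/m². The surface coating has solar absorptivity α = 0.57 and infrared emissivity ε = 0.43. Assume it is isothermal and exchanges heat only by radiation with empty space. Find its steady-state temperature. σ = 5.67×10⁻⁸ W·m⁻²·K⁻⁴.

T ≈ 319 K

At steady state, absorbed solar power + internal power = radiated power.
Absorbed: α·S·A_cross = 0.57·692·11.08 = 4369 W (cross-section 2rL).
Total input = 4369 + 4410 = 8779 W.
Radiated: εσ·A_surf·T⁴ with A_surf = 2πrL = 34.80 m².
T⁴ = 8779/(0.43·5.67×10⁻⁸·34.80) = 1.035×10¹⁰ K⁴.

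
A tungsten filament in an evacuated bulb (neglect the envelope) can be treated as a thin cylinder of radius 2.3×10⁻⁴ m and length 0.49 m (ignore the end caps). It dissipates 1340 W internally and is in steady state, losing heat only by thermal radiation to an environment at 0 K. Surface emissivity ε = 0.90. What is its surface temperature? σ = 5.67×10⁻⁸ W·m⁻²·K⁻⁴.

Steady state: internal power = radiated power, P = εσA T⁴.
Radiating area A = 2πrL = 7.081×10⁻⁴ m².
T⁴ = P/(εσA) = 1340/(0.90·5.67×10⁻⁸·7.081×10⁻⁴) = 3.708×10¹³ K⁴.
T = (3.708×10¹³)^(1/4).

T ≈ 2470 K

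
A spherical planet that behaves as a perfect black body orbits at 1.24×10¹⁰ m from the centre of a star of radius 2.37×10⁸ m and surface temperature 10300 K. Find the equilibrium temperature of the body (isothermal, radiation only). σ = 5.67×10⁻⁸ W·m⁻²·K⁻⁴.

T ≈ 1010 K

The star's surface emits σT_*⁴; at distance d the flux is S = σT_*⁴(R_*/d)².
S = 5.67×10⁻⁸·(10300)⁴·(2.37×10⁸/1.24×10¹⁰)² = 2.331×10⁵ W/m².
For an isothermal sphere T⁴ = (1−a)S/(4σ) = 1.028×10¹² K⁴.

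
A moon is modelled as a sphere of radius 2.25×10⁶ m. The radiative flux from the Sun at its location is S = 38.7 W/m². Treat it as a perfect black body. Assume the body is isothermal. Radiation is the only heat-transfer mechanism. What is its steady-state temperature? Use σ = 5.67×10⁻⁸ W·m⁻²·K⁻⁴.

T ≈ 114 K

At equilibrium, absorbed power = emitted power.
Absorbing cross-section = πr² = 1.590×10¹³ m²; emitting surface = 4πr² = 6.362×10¹³ m² (ratio 4).
S·A_cross = εσ·A_surf·T⁴  ⇒  T⁴ = S/(4σ).
T⁴ = 1.00·38.7/(4·5.67×10⁻⁸) = 1.706×10⁸ K⁴.
T = (1.706×10⁸)^(1/4).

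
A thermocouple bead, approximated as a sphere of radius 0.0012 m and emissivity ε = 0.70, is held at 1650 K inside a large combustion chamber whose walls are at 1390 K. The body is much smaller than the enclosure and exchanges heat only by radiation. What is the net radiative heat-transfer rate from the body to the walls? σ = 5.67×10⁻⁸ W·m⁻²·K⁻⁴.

P_net ≈ 2.64 W

For a small grey body in a large enclosure: P_net = εσA(T_body⁴ − T_wall⁴).
A = 4πr² = 1.810×10⁻⁵ m²; T_body⁴ − T_wall⁴ = 7.412×10¹² − 3.733×10¹² = 3.679×10¹² K⁴.
|P_net| = 0.70·5.67×10⁻⁸·1.810×10⁻⁵·3.679×10¹².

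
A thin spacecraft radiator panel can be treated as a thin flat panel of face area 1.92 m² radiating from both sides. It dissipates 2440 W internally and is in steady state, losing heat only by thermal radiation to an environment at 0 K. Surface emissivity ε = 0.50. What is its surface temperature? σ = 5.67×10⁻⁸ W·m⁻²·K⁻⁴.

Steady state: internal power = radiated power, P = εσA T⁴.
Radiating area A = 2·1.92 = 3.840 m².
T⁴ = P/(εσA) = 2440/(0.50·5.67×10⁻⁸·3.840) = 2.241×10¹⁰ K⁴.
T = (2.241×10¹⁰)^(1/4).

T ≈ 387 K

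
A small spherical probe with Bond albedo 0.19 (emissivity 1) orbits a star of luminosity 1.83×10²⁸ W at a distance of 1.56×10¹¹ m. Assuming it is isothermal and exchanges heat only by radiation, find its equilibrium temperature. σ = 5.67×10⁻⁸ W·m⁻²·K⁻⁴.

First find the stellar flux at distance d: S = L/(4πd²) = 1.83×10²⁸/(4π·(1.56×10¹¹)²) = 59840 W/m².
For an isothermal sphere, absorbed (1−a)S·πr² = emitted σ·4πr²·T⁴, so T⁴ = (1−a)S/(4σ).
T⁴ = 0.810·59840/(4·5.67×10⁻⁸) = 2.137×10¹¹ K⁴.

T ≈ 680 K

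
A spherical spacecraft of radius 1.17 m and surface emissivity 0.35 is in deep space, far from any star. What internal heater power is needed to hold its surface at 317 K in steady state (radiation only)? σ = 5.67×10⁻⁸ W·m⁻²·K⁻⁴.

P ≈ 3450 W

P = εσ·4πr²·T⁴.
4πr² = 17.20 m²; T⁴ = 1.010×10¹⁰ K⁴.
P = 0.35·5.67×10⁻⁸·17.20·1.010×10¹⁰.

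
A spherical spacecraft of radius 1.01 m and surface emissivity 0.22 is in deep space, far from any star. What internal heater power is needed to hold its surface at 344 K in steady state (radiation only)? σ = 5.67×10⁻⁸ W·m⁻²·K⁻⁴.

P = εσ·4πr²·T⁴.
4πr² = 12.82 m²; T⁴ = 1.400×10¹⁰ K⁴.
P = 0.22·5.67×10⁻⁸·12.82·1.400×10¹⁰.

P ≈ 2240 W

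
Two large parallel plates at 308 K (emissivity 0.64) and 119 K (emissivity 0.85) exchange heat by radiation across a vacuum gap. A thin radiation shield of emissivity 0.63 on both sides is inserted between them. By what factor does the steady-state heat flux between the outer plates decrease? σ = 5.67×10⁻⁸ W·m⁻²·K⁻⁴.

Without shield: q₀ = σΔ(T⁴)/(1/ε₁+1/ε₂−1) with denominator 1.739.
With shield the two gaps are in series; the resistances add: (1/ε₁+1/ε_s−1)+(1/ε_s+1/ε₂−1) = 2.150+1.764 = 3.914.
Heat-flux ratio q₀/q = 3.914/1.739.

factor ≈ 2.25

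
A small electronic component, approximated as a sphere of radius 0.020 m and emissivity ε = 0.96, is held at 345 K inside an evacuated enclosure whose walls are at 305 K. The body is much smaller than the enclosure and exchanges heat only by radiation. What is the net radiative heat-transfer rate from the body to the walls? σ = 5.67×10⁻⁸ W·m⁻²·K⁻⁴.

For a small grey body in a large enclosure: P_net = εσA(T_body⁴ − T_wall⁴).
A = 4πr² = 0.005027 m²; T_body⁴ − T_wall⁴ = 1.417×10¹⁰ − 8.654×10⁹ = 5.513×10⁹ K⁴.
|P_net| = 0.96·5.67×10⁻⁸·0.005027·5.513×10⁹.

P_net ≈ 1.51 W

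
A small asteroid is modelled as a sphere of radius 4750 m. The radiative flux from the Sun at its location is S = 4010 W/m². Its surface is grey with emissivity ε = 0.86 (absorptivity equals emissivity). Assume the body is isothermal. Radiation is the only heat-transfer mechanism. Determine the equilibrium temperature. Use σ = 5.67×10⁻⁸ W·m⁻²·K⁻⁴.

At equilibrium, absorbed power = emitted power.
Absorbing cross-section = πr² = 7.088×10⁷ m²; emitting surface = 4πr² = 2.835×10⁸ m² (ratio 4).
εS·A_cross = εσ·A_surf·T⁴  ⇒  T⁴ = S/(4σ)   (ε cancels).
T⁴ = 4010/(4·5.67×10⁻⁸) = 1.768×10¹⁰ K⁴.
T = (1.768×10¹⁰)^(1/4).

T ≈ 365 K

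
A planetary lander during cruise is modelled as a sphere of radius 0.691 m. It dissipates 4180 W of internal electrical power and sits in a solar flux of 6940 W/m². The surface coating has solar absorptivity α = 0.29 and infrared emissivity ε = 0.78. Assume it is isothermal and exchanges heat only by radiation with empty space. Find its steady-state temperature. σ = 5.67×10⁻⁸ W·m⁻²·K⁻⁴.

At steady state, absorbed solar power + internal power = radiated power.
Absorbed: α·S·A_cross = 0.29·6940·1.500 = 3019 W (cross-section πr²).
Total input = 3019 + 4180 = 7199 W.
Radiated: εσ·A_surf·T⁴ with A_surf = 4πr² = 6.000 m².
T⁴ = 7199/(0.78·5.67×10⁻⁸·6.000) = 2.713×10¹⁰ K⁴.

T ≈ 406 K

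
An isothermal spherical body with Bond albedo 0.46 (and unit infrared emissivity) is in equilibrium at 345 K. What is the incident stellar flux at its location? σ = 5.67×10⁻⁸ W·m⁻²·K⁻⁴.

S ≈ 5950 W/m²

(1−a)S·πr² = σ·4πr²·T⁴ ⇒ S = 4σT⁴/(1−a).
S = 4·5.67×10⁻⁸·1.417×10¹⁰/0.540.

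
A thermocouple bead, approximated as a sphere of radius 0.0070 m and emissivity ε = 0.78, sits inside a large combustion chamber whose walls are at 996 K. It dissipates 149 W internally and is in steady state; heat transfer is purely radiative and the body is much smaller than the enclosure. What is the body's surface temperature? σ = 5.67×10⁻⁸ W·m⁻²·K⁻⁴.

For a small grey body in a large enclosure, net radiated power = εσA(T⁴ − T_w⁴).
Steady state: P = εσA(T⁴ − T_w⁴) with A = 4πr² = 6.158×10⁻⁴ m².
T⁴ = P/(εσA) + T_w⁴ = 149/(0.78·5.67×10⁻⁸·6.158×10⁻⁴) + (996)⁴
    = 5.471×10¹² + 9.841×10¹¹ = 6.456×10¹² K⁴.

T ≈ 1590 K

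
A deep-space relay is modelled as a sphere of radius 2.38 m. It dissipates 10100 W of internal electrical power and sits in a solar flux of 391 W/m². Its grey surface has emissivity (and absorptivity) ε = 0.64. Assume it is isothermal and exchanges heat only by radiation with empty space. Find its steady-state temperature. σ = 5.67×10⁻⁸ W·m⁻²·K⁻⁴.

At steady state, absorbed solar power + internal power = radiated power.
Absorbed: α·S·A_cross = 0.64·391·17.80 = 4453 W (cross-section πr²).
Total input = 4453 + 10100 = 14550 W.
Radiated: εσ·A_surf·T⁴ with A_surf = 4πr² = 71.18 m².
T⁴ = 14550/(0.64·5.67×10⁻⁸·71.18) = 5.634×10⁹ K⁴.

T ≈ 274 K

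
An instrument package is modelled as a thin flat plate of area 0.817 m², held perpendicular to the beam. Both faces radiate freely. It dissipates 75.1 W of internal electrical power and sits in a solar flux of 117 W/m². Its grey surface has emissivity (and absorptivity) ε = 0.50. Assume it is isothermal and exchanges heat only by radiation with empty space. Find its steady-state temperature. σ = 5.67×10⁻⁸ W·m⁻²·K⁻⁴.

At steady state, absorbed solar power + internal power = radiated power.
Absorbed: α·S·A_cross = 0.50·117·0.8170 = 47.79 W (cross-section A).
Total input = 47.79 + 75.1 = 122.9 W.
Radiated: εσ·A_surf·T⁴ with A_surf = 2A = 1.634 m².
T⁴ = 122.9/(0.50·5.67×10⁻⁸·1.634) = 2.653×10⁹ K⁴.

T ≈ 227 K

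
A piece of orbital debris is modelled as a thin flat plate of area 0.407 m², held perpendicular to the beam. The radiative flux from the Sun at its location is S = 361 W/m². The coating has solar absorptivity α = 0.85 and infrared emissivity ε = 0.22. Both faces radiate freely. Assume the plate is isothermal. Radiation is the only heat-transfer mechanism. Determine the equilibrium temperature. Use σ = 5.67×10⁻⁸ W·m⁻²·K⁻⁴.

T ≈ 333 K

At equilibrium, absorbed power = emitted power.
Absorbing cross-section = A = 0.4070 m²; emitting surface = 2A = 0.8140 m² (ratio 2).
αS·A_cross = εσ·A_surf·T⁴  ⇒  T⁴ = αS/(ε·2σ).
T⁴ = 0.850·361/(0.22·2·5.67×10⁻⁸) = 1.230×10¹⁰ K⁴.
T = (1.230×10¹⁰)^(1/4).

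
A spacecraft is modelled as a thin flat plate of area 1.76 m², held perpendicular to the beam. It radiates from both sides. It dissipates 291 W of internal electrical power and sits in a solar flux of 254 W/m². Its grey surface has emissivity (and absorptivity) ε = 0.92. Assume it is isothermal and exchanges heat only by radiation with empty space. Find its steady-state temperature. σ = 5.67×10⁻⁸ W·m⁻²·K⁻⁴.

At steady state, absorbed solar power + internal power = radiated power.
Absorbed: α·S·A_cross = 0.92·254·1.760 = 411.3 W (cross-section A).
Total input = 411.3 + 291 = 702.3 W.
Radiated: εσ·A_surf·T⁴ with A_surf = 2A = 3.520 m².
T⁴ = 702.3/(0.92·5.67×10⁻⁸·3.520) = 3.825×10⁹ K⁴.

T ≈ 249 K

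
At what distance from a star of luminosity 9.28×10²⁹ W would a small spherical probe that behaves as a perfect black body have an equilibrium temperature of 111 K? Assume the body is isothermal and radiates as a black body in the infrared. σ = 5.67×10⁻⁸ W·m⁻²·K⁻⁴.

d ≈ 4.63×10¹³ m

For an isothermal black-emitting sphere, (1−a)S·πr² = σ·4πr²·T⁴ ⇒ S = 4σT⁴/(1−a).
S = 4·5.67×10⁻⁸·(111)⁴/1.00 = 34.43 W/m².
Flux falls as S = L/(4πd²), so d = √(L/(4πS)) = √(9.28×10²⁹/(4π·34.43)).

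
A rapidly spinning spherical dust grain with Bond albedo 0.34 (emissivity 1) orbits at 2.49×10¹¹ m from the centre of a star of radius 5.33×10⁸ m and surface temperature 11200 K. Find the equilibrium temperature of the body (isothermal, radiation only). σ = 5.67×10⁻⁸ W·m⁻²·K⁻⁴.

The star's surface emits σT_*⁴; at distance d the flux is S = σT_*⁴(R_*/d)².
S = 5.67×10⁻⁸·(11200)⁴·(5.33×10⁸/2.49×10¹¹)² = 4088 W/m².
For an isothermal sphere T⁴ = (1−a)S/(4σ) = 1.190×10¹⁰ K⁴.

T ≈ 330 K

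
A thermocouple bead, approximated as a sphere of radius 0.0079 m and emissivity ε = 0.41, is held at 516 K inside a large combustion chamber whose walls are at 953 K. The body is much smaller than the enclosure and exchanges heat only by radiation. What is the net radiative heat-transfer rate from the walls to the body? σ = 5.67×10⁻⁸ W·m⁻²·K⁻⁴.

For a small grey body in a large enclosure: P_net = εσA(T_body⁴ − T_wall⁴).
A = 4πr² = 7.843×10⁻⁴ m²; T_body⁴ − T_wall⁴ = 7.089×10¹⁰ − 8.248×10¹¹ = -7.540×10¹¹ K⁴.
|P_net| = 0.41·5.67×10⁻⁸·7.843×10⁻⁴·7.540×10¹¹.

P_net ≈ 13.7 W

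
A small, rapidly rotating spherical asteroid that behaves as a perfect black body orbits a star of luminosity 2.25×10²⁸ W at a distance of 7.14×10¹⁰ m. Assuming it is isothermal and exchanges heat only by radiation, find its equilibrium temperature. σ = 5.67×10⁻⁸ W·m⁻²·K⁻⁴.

T ≈ 1120 K

First find the stellar flux at distance d: S = L/(4πd²) = 2.25×10²⁸/(4π·(7.14×10¹⁰)²) = 3.512×10⁵ W/m².
For an isothermal sphere, absorbed (1−a)S·πr² = emitted σ·4πr²·T⁴, so T⁴ = (1−a)S/(4σ).
T⁴ = 1.00·3.512×10⁵/(4·5.67×10⁻⁸) = 1.549×10¹² K⁴.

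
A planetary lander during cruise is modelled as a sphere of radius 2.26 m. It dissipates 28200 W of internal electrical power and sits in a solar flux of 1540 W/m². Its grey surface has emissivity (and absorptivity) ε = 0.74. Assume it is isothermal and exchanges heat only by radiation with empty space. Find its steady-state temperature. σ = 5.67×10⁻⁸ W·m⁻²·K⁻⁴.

At steady state, absorbed solar power + internal power = radiated power.
Absorbed: α·S·A_cross = 0.74·1540·16.05 = 18290 W (cross-section πr²).
Total input = 18290 + 28200 = 46490 W.
Radiated: εσ·A_surf·T⁴ with A_surf = 4πr² = 64.18 m².
T⁴ = 46490/(0.74·5.67×10⁻⁸·64.18) = 1.726×10¹⁰ K⁴.

T ≈ 362 K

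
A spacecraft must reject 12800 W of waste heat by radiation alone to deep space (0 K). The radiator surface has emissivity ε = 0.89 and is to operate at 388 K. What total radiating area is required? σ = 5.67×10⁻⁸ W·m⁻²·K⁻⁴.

A ≈ 11.2 m²

P = εσA T⁴ ⇒ A = P/(εσT⁴).
T⁴ = 2.266×10¹⁰ K⁴.
A = 12800/(0.89 × 5.67×10⁻⁸ × 2.266×10¹⁰).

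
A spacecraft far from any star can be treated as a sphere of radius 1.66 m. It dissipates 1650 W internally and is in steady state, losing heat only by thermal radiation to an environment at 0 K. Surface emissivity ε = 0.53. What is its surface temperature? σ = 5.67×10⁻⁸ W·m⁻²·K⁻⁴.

T ≈ 200 K

Steady state: internal power = radiated power, P = εσA T⁴.
Radiating area A = 4πr² = 34.63 m².
T⁴ = P/(εσA) = 1650/(0.53·5.67×10⁻⁸·34.63) = 1.586×10⁹ K⁴.
T = (1.586×10⁹)^(1/4).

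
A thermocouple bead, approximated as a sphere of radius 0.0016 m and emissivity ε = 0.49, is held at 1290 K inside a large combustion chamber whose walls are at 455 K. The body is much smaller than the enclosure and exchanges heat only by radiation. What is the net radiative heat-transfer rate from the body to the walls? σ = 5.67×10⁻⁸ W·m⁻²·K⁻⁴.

P_net ≈ 2.44 W

For a small grey body in a large enclosure: P_net = εσA(T_body⁴ − T_wall⁴).
A = 4πr² = 3.217×10⁻⁵ m²; T_body⁴ − T_wall⁴ = 2.769×10¹² − 4.286×10¹⁰ = 2.726×10¹² K⁴.
|P_net| = 0.49·5.67×10⁻⁸·3.217×10⁻⁵·2.726×10¹².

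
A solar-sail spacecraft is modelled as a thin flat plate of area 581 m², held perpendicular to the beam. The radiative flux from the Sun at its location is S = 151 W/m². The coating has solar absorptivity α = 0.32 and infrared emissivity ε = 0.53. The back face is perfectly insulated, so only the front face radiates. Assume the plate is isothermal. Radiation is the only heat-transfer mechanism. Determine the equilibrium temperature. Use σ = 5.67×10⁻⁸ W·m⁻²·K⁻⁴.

T ≈ 200 K

At equilibrium, absorbed power = emitted power.
Absorbing cross-section = A = 581.0 m²; emitting surface = A = 581.0 m² (ratio 1).
αS·A_cross = εσ·A_surf·T⁴  ⇒  T⁴ = αS/(ε·1σ).
T⁴ = 0.320·151/(0.53·1·5.67×10⁻⁸) = 1.608×10⁹ K⁴.
T = (1.608×10⁹)^(1/4).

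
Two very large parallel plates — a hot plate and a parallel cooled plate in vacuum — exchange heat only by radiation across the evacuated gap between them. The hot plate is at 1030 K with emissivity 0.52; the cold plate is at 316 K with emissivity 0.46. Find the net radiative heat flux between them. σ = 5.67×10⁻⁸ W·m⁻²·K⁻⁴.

q ≈ 20400 W/m²

For two infinite grey parallel plates, q = σ(T₁⁴ − T₂⁴)/(1/ε₁ + 1/ε₂ − 1).
T₁⁴ − T₂⁴ = 1.126×10¹² − 9.971×10⁹ = 1.116×10¹² K⁴.
1/ε₁ + 1/ε₂ − 1 = 1.923 + 2.174 − 1 = 3.097.
q = 5.67×10⁻⁸ × 1.116×10¹² / 3.097.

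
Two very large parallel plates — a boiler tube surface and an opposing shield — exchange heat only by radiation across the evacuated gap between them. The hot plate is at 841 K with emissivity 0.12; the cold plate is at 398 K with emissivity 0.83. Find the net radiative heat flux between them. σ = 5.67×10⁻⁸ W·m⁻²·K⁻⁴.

For two infinite grey parallel plates, q = σ(T₁⁴ − T₂⁴)/(1/ε₁ + 1/ε₂ − 1).
T₁⁴ − T₂⁴ = 5.002×10¹¹ − 2.509×10¹⁰ = 4.752×10¹¹ K⁴.
1/ε₁ + 1/ε₂ − 1 = 8.333 + 1.205 − 1 = 8.538.
q = 5.67×10⁻⁸ × 4.752×10¹¹ / 8.538.

q ≈ 3160 W/m²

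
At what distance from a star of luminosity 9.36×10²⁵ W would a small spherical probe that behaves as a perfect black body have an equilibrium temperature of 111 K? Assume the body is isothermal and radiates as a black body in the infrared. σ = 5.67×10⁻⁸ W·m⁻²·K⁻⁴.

d ≈ 4.65×10¹¹ m

For an isothermal black-emitting sphere, (1−a)S·πr² = σ·4πr²·T⁴ ⇒ S = 4σT⁴/(1−a).
S = 4·5.67×10⁻⁸·(111)⁴/1.00 = 34.43 W/m².
Flux falls as S = L/(4πd²), so d = √(L/(4πS)) = √(9.36×10²⁵/(4π·34.43)).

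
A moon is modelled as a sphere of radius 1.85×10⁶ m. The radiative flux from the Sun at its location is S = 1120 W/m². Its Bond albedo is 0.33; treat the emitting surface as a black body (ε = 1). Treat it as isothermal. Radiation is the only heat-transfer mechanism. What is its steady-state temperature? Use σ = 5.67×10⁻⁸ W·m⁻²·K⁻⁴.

At equilibrium, absorbed power = emitted power.
Absorbing cross-section = πr² = 1.075×10¹³ m²; emitting surface = 4πr² = 4.301×10¹³ m² (ratio 4).
(1−a)S·A_cross = εσ·A_surf·T⁴  ⇒  T⁴ = (1−a)S/(4σ).
T⁴ = 0.670·1120/(4·5.67×10⁻⁸) = 3.309×10⁹ K⁴.
T = (3.309×10⁹)^(1/4).

T ≈ 240 K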